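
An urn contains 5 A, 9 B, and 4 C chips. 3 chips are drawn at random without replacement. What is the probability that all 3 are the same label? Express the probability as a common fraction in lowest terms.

There are C(18,3) = 816 ways to draw 3 chips.
All same label: C(5,3) + C(9,3) + C(4,3) = 10 + 84 + 4 = 98.
Probability = 98/816 = 49/408.

49/408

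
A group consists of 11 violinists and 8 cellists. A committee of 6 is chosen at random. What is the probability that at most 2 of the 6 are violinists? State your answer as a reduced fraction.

Total selections: C(19,6) = 27132.
Favorable selections (at most 2 violinists): C(11,0)·C(8,6) + C(11,1)·C(8,5) + C(11,2)·C(8,4) = 28 + 616 + 3850 = 4494.
Probability = 4494/27132 = 107/646.

107/646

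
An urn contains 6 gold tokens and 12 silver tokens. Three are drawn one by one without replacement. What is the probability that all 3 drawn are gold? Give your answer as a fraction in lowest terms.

5/204

Multiply the conditional probabilities at each draw: 6/18 · 5/17 · 4/16 = 120/4896 = 5/204.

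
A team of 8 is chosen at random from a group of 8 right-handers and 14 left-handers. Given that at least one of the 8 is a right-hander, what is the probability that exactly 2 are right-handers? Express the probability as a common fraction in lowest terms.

2548/9599

Work in counts. Selections with at least one right-hander: C(22,8) − C(14,8) = 319770 − 3003 = 316767.
Of those, selections where exactly 2 are right-handers: C(8,2)·C(14,6) = 28·3003 = 84084.
Conditional probability = 84084/316767 = 2548/9599.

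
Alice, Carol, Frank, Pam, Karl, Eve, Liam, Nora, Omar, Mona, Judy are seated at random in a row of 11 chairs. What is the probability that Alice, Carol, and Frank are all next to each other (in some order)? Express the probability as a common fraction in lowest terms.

3/55

There are 11! = 39916800 arrangements.
Treat the three as one block: 9! placements × 3! orders within the block = 362880·6 = 2177280.
Probability = 2177280/39916800 = 3/55.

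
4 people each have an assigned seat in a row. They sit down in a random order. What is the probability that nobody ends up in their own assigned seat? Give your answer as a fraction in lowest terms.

3/8

There are 4! = 24 seatings.
By inclusion-exclusion, seatings with no fixed points: C(4,0)·4! − C(4,1)·3! + C(4,2)·2! − C(4,3)·1! + C(4,4)·0! = 9.
Probability = 9/24 = 3/8.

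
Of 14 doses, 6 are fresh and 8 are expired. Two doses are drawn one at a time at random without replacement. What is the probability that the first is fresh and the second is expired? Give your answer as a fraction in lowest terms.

24/91

Multiply the conditional probabilities at each draw: 6/14 · 8/13 = 48/182 = 24/91.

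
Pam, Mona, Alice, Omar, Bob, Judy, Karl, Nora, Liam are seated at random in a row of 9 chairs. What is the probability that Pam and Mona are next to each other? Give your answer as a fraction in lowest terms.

There are 9! = 362880 arrangements.
Treat Pam and Mona as a block: 8! arrangements of the blocks × 2 orders within the block = 2·40320 = 80640.
Probability = 80640/362880 = 2/9.

2/9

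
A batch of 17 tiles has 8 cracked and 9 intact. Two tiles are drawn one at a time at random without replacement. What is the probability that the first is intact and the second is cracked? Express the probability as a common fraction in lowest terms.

9/34

Multiply the conditional probabilities at each draw: 9/17 · 8/16 = 72/272 = 9/34.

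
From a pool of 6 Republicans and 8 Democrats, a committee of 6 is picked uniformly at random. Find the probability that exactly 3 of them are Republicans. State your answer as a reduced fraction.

160/429

There are C(14,6) = 3003 ways to choose 6 from 14.
Selections with exactly 3 Republicans: choose 3 of the 6 Republicans and 3 of the 8 Democrats, C(6,3)·C(8,3) = 20·56 = 1120.
Probability = 1120/3003 = 160/429.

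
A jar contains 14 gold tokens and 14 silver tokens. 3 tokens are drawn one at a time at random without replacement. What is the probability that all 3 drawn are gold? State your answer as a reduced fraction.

1/9

Multiply the conditional probabilities at each draw: 14/28 · 13/27 · 12/26 = 2184/19656 = 1/9.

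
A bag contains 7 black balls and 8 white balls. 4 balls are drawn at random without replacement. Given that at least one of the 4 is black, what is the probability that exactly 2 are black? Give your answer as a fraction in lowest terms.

Work in counts. Selections with at least one black: C(15,4) − C(8,4) = 1365 − 70 = 1295.
Of those, selections where exactly 2 are black: C(7,2)·C(8,2) = 21·28 = 588.
Conditional probability = 588/1295 = 84/185.

84/185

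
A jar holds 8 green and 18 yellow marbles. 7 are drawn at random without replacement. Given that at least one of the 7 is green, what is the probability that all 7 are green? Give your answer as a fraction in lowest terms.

Work in counts. Selections with at least one green: C(26,7) − C(18,7) = 657800 − 31824 = 625976.
Of those, selections where all 7 are green: C(8,7) = 8.
Conditional probability = 8/625976 = 1/78247.

1/78247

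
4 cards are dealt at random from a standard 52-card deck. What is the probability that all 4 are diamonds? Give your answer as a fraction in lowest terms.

There are C(52,4) = 270725 possible 4-card hands.
Hands that are all diamonds: C(13,4) = 715.
Probability = 715/270725 = 11/4165.

11/4165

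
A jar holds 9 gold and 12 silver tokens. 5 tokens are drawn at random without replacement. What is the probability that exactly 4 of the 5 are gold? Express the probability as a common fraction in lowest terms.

The sample space is all 5-subsets of the 21: C(21,5) = 20349.
Selections with exactly 4 gold: choose 4 of the 9 gold and 1 of the 12 silver, C(9,4)·C(12,1) = 126·12 = 1512.
Probability = 1512/20349 = 24/323.

24/323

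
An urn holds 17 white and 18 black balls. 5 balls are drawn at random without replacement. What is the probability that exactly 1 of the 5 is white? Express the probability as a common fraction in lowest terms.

765/4774

Total number of selections: C(35,5) = 324632.
Selections with exactly 1 white: choose 1 of the 17 white and 4 of the 18 black, C(17,1)·C(18,4) = 17·3060 = 52020.
Probability = 52020/324632 = 765/4774.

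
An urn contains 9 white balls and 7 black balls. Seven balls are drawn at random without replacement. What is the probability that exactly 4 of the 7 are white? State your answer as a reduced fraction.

The sample space is all 7-subsets of the 16: C(16,7) = 11440.
Selections with exactly 4 white: choose 4 of the 9 white and 3 of the 7 black, C(9,4)·C(7,3) = 126·35 = 4410.
Probability = 4410/11440 = 441/1144.

441/1144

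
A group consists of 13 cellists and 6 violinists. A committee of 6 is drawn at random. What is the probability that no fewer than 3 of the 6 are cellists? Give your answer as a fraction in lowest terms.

There are C(19,6) = 27132 ways to choose the 6.
Count the complement (fewer than 3 cellists): C(13,0)·C(6,6) + C(13,1)·C(6,5) + C(13,2)·C(6,4) = 1 + 78 + 1170 = 1249.
Probability = 1 − 1249/27132 = 25883/27132.

25883/27132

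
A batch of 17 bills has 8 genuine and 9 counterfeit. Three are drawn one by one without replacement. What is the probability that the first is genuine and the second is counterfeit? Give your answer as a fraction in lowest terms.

9/34

Multiply the conditional probabilities at each draw: 8/17 · 9/16 = 72/272 = 9/34.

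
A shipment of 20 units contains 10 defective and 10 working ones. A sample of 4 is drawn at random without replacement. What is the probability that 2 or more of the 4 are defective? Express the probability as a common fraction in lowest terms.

229/323

Total selections: C(20,4) = 4845.
Favorable selections (2 or more defective): C(10,2)·C(10,2) + C(10,3)·C(10,1) + C(10,4)·C(10,0) = 2025 + 1200 + 210 = 3435.
Probability = 3435/4845 = 229/323.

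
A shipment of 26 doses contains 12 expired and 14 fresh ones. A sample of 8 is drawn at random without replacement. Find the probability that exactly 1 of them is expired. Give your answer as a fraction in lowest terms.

The sample space is all 8-subsets of the 26: C(26,8) = 1562275.
Selections with exactly 1 expired: choose 1 of the 12 expired and 7 of the 14 fresh, C(12,1)·C(14,7) = 12·3432 = 41184.
Probability = 41184/1562275 = 288/10925.

288/10925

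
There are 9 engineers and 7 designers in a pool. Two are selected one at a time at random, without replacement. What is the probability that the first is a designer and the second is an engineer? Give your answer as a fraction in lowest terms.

21/80

Multiply the conditional probabilities at each draw: 7/16 · 9/15 = 63/240 = 21/80.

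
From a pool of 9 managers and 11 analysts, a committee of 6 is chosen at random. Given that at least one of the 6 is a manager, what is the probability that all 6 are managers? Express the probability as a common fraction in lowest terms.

Work in counts. Selections with at least one manager: C(20,6) − C(11,6) = 38760 − 462 = 38298.
Of those, selections where all 6 are managers: C(9,6) = 84.
Conditional probability = 84/38298 = 14/6383.

14/6383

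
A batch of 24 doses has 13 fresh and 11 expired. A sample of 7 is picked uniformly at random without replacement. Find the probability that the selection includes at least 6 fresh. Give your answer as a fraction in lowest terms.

There are C(24,7) = 346104 ways to choose the 7.
Favorable selections (at least 6 fresh): C(13,6)·C(11,1) + C(13,7)·C(11,0) = 18876 + 1716 = 20592.
Probability = 20592/346104 = 26/437.

26/437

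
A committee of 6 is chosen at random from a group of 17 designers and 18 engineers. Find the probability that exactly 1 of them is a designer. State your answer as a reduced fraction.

153/1705

Total number of selections: C(35,6) = 1623160.
Selections with exactly 1 designer: choose 1 of the 17 designers and 5 of the 18 engineers, C(17,1)·C(18,5) = 17·8568 = 145656.
Probability = 145656/1623160 = 153/1705.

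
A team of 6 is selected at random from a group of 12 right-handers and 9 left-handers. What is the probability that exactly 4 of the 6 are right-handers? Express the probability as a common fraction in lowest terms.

1485/4522

The sample space is all 6-subsets of the 21: C(21,6) = 54264.
Selections with exactly 4 right-handers: choose 4 of the 12 right-handers and 2 of the 9 left-handers, C(12,4)·C(9,2) = 495·36 = 17820.
Probability = 17820/54264 = 1485/4522.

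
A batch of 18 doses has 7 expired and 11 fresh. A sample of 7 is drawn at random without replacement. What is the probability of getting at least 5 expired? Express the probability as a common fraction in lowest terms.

137/3536

There are C(18,7) = 31824 ways to choose the 7.
Favorable selections (at least 5 expired): C(7,5)·C(11,2) + C(7,6)·C(11,1) + C(7,7)·C(11,0) = 1155 + 77 + 1 = 1233.
Probability = 1233/31824 = 137/3536.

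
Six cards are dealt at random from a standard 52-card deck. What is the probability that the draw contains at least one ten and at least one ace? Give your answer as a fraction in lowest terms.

718637/5089630

There are C(52,6) = 20358520 possible draws.
By inclusion-exclusion on the complements, draws missing all tens or all aces: C(48,6) + C(48,6) − C(44,6) = 12271512 + 12271512 − 7059052 = 17483972.
So draws with at least one of each: 20358520 − 17483972 = 2874548, probability 2874548/20358520 = 718637/5089630.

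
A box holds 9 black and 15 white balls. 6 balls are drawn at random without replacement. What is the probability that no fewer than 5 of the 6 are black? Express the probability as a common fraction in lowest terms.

Total selections: C(24,6) = 134596.
Favorable selections (no fewer than 5 black): C(9,5)·C(15,1) + C(9,6)·C(15,0) = 1890 + 84 = 1974.
Probability = 1974/134596 = 141/9614.

141/9614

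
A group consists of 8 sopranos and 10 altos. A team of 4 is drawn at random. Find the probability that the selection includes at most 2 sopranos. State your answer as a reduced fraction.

There are C(18,4) = 3060 ways to choose the 4.
Favorable selections (at most 2 sopranos): C(8,0)·C(10,4) + C(8,1)·C(10,3) + C(8,2)·C(10,2) = 210 + 960 + 1260 = 2430.
Probability = 2430/3060 = 27/34.

27/34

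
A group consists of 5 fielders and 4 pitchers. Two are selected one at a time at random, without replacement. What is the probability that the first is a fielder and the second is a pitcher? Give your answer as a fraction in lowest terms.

Multiply the conditional probabilities at each draw: 5/9 · 4/8 = 20/72 = 5/18.

5/18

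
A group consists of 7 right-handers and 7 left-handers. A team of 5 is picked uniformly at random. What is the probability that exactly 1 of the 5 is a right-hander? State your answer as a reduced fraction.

Total number of selections: C(14,5) = 2002.
Selections with exactly 1 right-hander: choose 1 of the 7 right-handers and 4 of the 7 left-handers, C(7,1)·C(7,4) = 7·35 = 245.
Probability = 245/2002 = 35/286.

35/286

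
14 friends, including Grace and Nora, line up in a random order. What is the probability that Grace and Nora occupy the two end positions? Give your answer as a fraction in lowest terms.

1/91

There are 14! = 87178291200 arrangements.
Place Grace and Nora at the ends in 2 ways, arrange the remaining 12 in 12! = 479001600 ways: 2·479001600 = 958003200.
Probability = 958003200/87178291200 = 1/91.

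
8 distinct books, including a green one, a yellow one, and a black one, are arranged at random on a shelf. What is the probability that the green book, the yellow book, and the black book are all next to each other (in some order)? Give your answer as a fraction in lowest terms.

There are 8! = 40320 arrangements.
Treat the three as one block: 6! placements × 3! orders within the block = 720·6 = 4320.
Probability = 4320/40320 = 3/28.

3/28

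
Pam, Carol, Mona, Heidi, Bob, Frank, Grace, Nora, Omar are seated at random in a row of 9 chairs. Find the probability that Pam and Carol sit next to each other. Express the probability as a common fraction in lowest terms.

2/9

There are 9! = 362880 arrangements.
Treat Pam and Carol as a block: 8! arrangements of the blocks × 2 orders within the block = 2·40320 = 80640.
Probability = 80640/362880 = 2/9.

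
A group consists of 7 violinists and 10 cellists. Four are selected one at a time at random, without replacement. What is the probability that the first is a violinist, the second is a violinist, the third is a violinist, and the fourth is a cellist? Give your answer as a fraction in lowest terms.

Multiply the conditional probabilities at each draw: 7/17 · 6/16 · 5/15 · 10/14 = 2100/57120 = 5/136.

5/136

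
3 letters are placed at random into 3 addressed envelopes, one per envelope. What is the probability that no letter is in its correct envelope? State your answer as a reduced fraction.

There are 3! = 6 assignments.
By inclusion-exclusion, assignments with no fixed points: C(3,0)·3! − C(3,1)·2! + C(3,2)·1! − C(3,3)·0! = 2.
Probability = 2/6 = 1/3.

1/3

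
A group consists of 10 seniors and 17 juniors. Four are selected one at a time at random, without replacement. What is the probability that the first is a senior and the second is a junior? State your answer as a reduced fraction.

Multiply the conditional probabilities at each draw: 10/27 · 17/26 = 170/702 = 85/351.

85/351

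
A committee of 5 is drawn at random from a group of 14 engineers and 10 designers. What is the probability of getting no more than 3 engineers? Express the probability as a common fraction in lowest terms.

Total selections: C(24,5) = 42504.
Count the complement (more than 3 engineers): C(14,4)·C(10,1) + C(14,5)·C(10,0) = 10010 + 2002 = 12012.
Probability = 1 − 12012/42504 = 30492/42504 = 33/46.

33/46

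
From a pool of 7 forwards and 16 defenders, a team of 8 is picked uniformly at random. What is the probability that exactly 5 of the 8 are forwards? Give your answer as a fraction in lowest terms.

There are C(23,8) = 490314 ways to choose 8 from 23.
Selections with exactly 5 forwards: choose 5 of the 7 forwards and 3 of the 16 defenders, C(7,5)·C(16,3) = 21·560 = 11760.
Probability = 11760/490314 = 1960/81719.

1960/81719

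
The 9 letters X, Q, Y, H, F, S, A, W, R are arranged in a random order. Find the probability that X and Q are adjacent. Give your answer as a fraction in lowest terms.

2/9

There are 9! = 362880 arrangements.
Treat X and Q as a block: 8! arrangements of the blocks × 2 orders within the block = 2·40320 = 80640.
Probability = 80640/362880 = 2/9.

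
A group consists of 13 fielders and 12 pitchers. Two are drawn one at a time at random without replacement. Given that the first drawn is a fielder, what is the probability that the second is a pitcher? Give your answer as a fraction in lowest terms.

After removing one fielder, 24 remain: 12 fielders and 12 pitchers.
So the probability the next is a pitcher is 12/24 = 1/2.

1/2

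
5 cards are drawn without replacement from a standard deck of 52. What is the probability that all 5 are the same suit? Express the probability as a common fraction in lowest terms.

There are C(52,5) = 2598960 possible 5-card hands.
Hands of one suit: 4 suits × C(13,5) = 4·1287 = 5148.
Probability = 5148/2598960 = 33/16660.

33/16660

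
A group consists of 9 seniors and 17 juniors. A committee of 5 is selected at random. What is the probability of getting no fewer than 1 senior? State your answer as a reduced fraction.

Total selections: C(26,5) = 65780.
The complement is all 5 are juniors: C(17,5) = 6188.
Probability = 1 − 6188/65780 = 59592/65780 = 1146/1265.

1146/1265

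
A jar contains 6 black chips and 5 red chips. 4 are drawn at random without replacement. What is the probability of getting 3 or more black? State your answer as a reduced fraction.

Total selections: C(11,4) = 330.
Favorable selections (3 or more black): C(6,3)·C(5,1) + C(6,4)·C(5,0) = 100 + 15 = 115.
Probability = 115/330 = 23/66.

23/66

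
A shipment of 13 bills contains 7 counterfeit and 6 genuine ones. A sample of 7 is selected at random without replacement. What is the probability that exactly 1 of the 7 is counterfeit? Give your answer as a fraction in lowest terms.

7/1716

There are C(13,7) = 1716 ways to choose 7 from 13.
Selections with exactly 1 counterfeit: choose 1 of the 7 counterfeit and 6 of the 6 genuine, C(7,1)·C(6,6) = 7·1 = 7.
Probability = 7/1716.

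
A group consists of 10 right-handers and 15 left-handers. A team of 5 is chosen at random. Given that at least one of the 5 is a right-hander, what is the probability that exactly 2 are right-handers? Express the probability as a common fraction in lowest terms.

975/2387

Work in counts. Selections with at least one right-hander: C(25,5) − C(15,5) = 53130 − 3003 = 50127.
Of those, selections where exactly 2 are right-handers: C(10,2)·C(15,3) = 45·455 = 20475.
Conditional probability = 20475/50127 = 975/2387.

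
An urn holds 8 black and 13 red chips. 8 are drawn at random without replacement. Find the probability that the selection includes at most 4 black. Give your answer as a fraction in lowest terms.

There are C(21,8) = 203490 ways to choose the 8.
Count the complement (more than 4 black): C(8,5)·C(13,3) + C(8,6)·C(13,2) + C(8,7)·C(13,1) + C(8,8)·C(13,0) = 16016 + 2184 + 104 + 1 = 18305.
Probability = 1 − 18305/203490 = 185185/203490 = 5291/5814.

5291/5814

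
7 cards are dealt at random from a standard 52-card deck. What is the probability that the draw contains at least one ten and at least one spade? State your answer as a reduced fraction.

There are C(52,7) = 133784560 possible draws.
By inclusion-exclusion on the complements, draws missing all tens or all spades: C(48,7) + C(39,7) − C(36,7) = 73629072 + 15380937 − 8347680 = 80662329.
So draws with at least one of each: 133784560 − 80662329 = 53122231, probability 53122231/133784560.

53122231/133784560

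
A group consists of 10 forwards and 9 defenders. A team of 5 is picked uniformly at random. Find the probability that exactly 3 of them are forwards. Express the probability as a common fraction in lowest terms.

120/323

Total number of selections: C(19,5) = 11628.
Selections with exactly 3 forwards: choose 3 of the 10 forwards and 2 of the 9 defenders, C(10,3)·C(9,2) = 120·36 = 4320.
Probability = 4320/11628 = 120/323.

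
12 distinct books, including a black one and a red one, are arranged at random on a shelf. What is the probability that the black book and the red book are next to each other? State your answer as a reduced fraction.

There are 12! = 479001600 arrangements.
Treat the black book and the red book as a block: 11! arrangements of the blocks × 2 orders within the block = 2·39916800 = 79833600.
Probability = 79833600/479001600 = 1/6.

1/6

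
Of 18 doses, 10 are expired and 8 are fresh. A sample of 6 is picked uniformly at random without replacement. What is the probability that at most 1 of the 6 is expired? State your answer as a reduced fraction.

There are C(18,6) = 18564 ways to choose the 6.
Favorable selections (at most 1 expired): C(10,0)·C(8,6) + C(10,1)·C(8,5) = 28 + 560 = 588.
Probability = 588/18564 = 7/221.

7/221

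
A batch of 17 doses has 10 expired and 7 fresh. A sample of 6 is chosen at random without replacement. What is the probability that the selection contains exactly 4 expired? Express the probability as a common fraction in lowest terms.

Total number of selections: C(17,6) = 12376.
Selections with exactly 4 expired: choose 4 of the 10 expired and 2 of the 7 fresh, C(10,4)·C(7,2) = 210·21 = 4410.
Probability = 4410/12376 = 315/884.

315/884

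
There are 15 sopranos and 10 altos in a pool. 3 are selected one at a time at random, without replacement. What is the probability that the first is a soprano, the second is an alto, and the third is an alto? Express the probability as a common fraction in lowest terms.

9/92

Multiply the conditional probabilities at each draw: 15/25 · 10/24 · 9/23 = 1350/13800 = 9/92.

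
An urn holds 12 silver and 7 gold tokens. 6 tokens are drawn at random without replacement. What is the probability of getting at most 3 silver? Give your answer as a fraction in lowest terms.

Total selections: C(19,6) = 27132.
Count the complement (more than 3 silver): C(12,4)·C(7,2) + C(12,5)·C(7,1) + C(12,6)·C(7,0) = 10395 + 5544 + 924 = 16863.
Probability = 1 − 16863/27132 = 10269/27132 = 489/1292.

489/1292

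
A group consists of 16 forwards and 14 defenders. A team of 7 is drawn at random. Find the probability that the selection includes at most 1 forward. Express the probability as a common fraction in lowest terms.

11/435

Total selections: C(30,7) = 2035800.
Favorable selections (at most 1 forward): C(16,0)·C(14,7) + C(16,1)·C(14,6) = 3432 + 48048 = 51480.
Probability = 51480/2035800 = 11/435.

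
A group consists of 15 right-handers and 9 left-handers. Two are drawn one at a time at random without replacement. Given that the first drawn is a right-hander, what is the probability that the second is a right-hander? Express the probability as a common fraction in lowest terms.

After removing one right-hander, 23 remain: 14 right-handers and 9 left-handers.
So the probability the next is a right-hander is 14/23.

14/23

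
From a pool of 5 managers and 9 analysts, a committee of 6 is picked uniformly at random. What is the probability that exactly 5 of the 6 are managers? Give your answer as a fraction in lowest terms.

There are C(14,6) = 3003 ways to choose 6 from 14.
Selections with exactly 5 managers: choose 5 of the 5 managers and 1 of the 9 analysts, C(5,5)·C(9,1) = 1·9 = 9.
Probability = 9/3003 = 3/1001.

3/1001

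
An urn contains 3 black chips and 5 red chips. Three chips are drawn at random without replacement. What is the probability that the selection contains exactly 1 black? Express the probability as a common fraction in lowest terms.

15/28

Total number of selections: C(8,3) = 56.
Selections with exactly 1 black: choose 1 of the 3 black and 2 of the 5 red, C(3,1)·C(5,2) = 3·10 = 30.
Probability = 30/56 = 15/28.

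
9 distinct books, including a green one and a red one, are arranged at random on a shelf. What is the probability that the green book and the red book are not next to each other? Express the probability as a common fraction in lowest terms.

7/9

There are 9! = 362880 arrangements.
Arrangements with the green book and the red book adjacent: 2·8! = 80640.
So not adjacent: 362880 − 80640 = 282240, probability 282240/362880 = 7/9.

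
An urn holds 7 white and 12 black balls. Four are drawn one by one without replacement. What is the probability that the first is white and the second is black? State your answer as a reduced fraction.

14/57

Multiply the conditional probabilities at each draw: 7/19 · 12/18 = 84/342 = 14/57.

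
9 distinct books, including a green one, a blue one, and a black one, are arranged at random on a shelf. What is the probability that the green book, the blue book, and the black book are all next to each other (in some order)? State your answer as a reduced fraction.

There are 9! = 362880 arrangements.
Treat the three as one block: 7! placements × 3! orders within the block = 5040·6 = 30240.
Probability = 30240/362880 = 1/12.

1/12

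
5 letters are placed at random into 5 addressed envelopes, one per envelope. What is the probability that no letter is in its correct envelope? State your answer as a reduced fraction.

There are 5! = 120 assignments.
By inclusion-exclusion, assignments with no fixed points: C(5,0)·5! − C(5,1)·4! + C(5,2)·3! − C(5,3)·2! + C(5,4)·1! − C(5,5)·0! = 44.
Probability = 44/120 = 11/30.

11/30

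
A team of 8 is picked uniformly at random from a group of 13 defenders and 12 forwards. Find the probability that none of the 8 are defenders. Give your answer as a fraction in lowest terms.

1/2185

There are C(25,8) = 1081575 possible selections.
Selections with no defenders (all forwards): C(12,8) = 495.
Probability = 495/1081575 = 1/2185.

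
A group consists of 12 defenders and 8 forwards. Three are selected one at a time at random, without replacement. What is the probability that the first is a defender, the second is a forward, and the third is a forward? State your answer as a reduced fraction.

28/285

Multiply the conditional probabilities at each draw: 12/20 · 8/19 · 7/18 = 672/6840 = 28/285.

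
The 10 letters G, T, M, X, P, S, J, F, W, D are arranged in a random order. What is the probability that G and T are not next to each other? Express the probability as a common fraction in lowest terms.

There are 10! = 3628800 arrangements.
Arrangements with G and T adjacent: 2·9! = 725760.
So not adjacent: 3628800 − 725760 = 2903040, probability 2903040/3628800 = 4/5.

4/5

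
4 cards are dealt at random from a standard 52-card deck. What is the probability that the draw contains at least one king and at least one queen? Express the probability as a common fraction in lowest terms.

There are C(52,4) = 270725 possible draws.
By inclusion-exclusion on the complements, draws missing all kings or all queens: C(48,4) + C(48,4) − C(44,4) = 194580 + 194580 − 135751 = 253409.
So draws with at least one of each: 270725 − 253409 = 17316, probability 17316/270725 = 1332/20825.

1332/20825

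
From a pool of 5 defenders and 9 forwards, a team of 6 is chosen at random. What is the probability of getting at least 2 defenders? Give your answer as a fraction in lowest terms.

109/143

There are C(14,6) = 3003 ways to choose the 6.
Count the complement (fewer than 2 defenders): C(5,0)·C(9,6) + C(5,1)·C(9,5) = 84 + 630 = 714.
Probability = 1 − 714/3003 = 2289/3003 = 109/143.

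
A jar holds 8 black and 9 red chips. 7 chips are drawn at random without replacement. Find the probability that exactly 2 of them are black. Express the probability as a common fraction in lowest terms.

There are C(17,7) = 19448 ways to choose 7 from 17.
Selections with exactly 2 black: choose 2 of the 8 black and 5 of the 9 red, C(8,2)·C(9,5) = 28·126 = 3528.
Probability = 3528/19448 = 441/2431.

441/2431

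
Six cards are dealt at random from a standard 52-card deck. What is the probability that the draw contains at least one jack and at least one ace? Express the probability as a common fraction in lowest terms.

718637/5089630

There are C(52,6) = 20358520 possible draws.
By inclusion-exclusion on the complements, draws missing all jacks or all aces: C(48,6) + C(48,6) − C(44,6) = 12271512 + 12271512 − 7059052 = 17483972.
So draws with at least one of each: 20358520 − 17483972 = 2874548, probability 2874548/20358520 = 718637/5089630.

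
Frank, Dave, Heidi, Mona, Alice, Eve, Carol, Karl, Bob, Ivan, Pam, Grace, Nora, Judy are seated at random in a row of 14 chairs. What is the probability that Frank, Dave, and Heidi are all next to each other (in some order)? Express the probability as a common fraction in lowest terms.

There are 14! = 87178291200 arrangements.
Treat the three as one block: 12! placements × 3! orders within the block = 479001600·6 = 2874009600.
Probability = 2874009600/87178291200 = 3/91.

3/91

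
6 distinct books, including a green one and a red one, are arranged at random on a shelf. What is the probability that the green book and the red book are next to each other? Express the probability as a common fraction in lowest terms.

1/3

There are 6! = 720 arrangements.
Treat the green book and the red book as a block: 5! arrangements of the blocks × 2 orders within the block = 2·120 = 240.
Probability = 240/720 = 1/3.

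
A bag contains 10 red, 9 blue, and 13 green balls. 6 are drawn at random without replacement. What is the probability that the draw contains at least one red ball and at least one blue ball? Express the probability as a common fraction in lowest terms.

20343/25172

There are C(32,6) = 906192 possible draws.
By inclusion-exclusion on the complements, draws missing all red or all blue: C(22,6) + C(23,6) − C(13,6) = 74613 + 100947 − 1716 = 173844.
So draws with at least one of each: 906192 − 173844 = 732348, probability 732348/906192 = 20343/25172.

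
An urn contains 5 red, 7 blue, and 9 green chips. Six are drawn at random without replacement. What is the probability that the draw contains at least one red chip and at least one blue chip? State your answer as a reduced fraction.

6191/7752

There are C(21,6) = 54264 possible draws.
By inclusion-exclusion on the complements, draws missing all red or all blue: C(16,6) + C(14,6) − C(9,6) = 8008 + 3003 − 84 = 10927.
So draws with at least one of each: 54264 − 10927 = 43337, probability 43337/54264 = 6191/7752.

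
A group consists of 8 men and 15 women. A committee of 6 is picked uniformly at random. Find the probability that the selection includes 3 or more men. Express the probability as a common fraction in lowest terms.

4814/14421

Total selections: C(23,6) = 100947.
Count the complement (fewer than 3 men): C(8,0)·C(15,6) + C(8,1)·C(15,5) + C(8,2)·C(15,4) = 5005 + 24024 + 38220 = 67249.
Probability = 1 − 67249/100947 = 33698/100947 = 4814/14421.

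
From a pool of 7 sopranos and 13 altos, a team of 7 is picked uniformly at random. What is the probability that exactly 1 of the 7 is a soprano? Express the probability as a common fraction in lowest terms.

There are C(20,7) = 77520 ways to choose 7 from 20.
Selections with exactly 1 soprano: choose 1 of the 7 sopranos and 6 of the 13 altos, C(7,1)·C(13,6) = 7·1716 = 12012.
Probability = 12012/77520 = 1001/6460.

1001/6460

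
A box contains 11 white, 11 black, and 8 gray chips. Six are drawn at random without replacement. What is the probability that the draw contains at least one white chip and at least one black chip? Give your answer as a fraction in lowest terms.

5929/6525

There are C(30,6) = 593775 possible draws.
By inclusion-exclusion on the complements, draws missing all white or all black: C(19,6) + C(19,6) − C(8,6) = 27132 + 27132 − 28 = 54236.
So draws with at least one of each: 593775 − 54236 = 539539, probability 539539/593775 = 5929/6525.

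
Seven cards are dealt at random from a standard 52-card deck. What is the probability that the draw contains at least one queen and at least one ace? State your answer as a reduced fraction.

There are C(52,7) = 133784560 possible draws.
By inclusion-exclusion on the complements, draws missing all queens or all aces: C(48,7) + C(48,7) − C(44,7) = 73629072 + 73629072 − 38320568 = 108937576.
So draws with at least one of each: 133784560 − 108937576 = 24846984, probability 24846984/133784560 = 3105873/16723070.

3105873/16723070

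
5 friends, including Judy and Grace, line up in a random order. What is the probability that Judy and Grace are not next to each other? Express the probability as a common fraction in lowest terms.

3/5

There are 5! = 120 arrangements.
Arrangements with Judy and Grace adjacent: 2·4! = 48.
So not adjacent: 120 − 48 = 72, probability 72/120 = 3/5.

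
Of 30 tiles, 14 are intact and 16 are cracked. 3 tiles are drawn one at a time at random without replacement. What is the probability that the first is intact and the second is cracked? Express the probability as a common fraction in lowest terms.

112/435

Multiply the conditional probabilities at each draw: 14/30 · 16/29 = 224/870 = 112/435.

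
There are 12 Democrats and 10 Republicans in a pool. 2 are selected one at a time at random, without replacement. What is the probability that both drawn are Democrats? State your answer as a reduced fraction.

2/7

Multiply the conditional probabilities at each draw: 12/22 · 11/21 = 132/462 = 2/7.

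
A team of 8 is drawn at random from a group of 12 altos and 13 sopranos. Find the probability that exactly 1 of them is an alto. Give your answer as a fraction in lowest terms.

Total number of selections: C(25,8) = 1081575.
Selections with exactly 1 alto: choose 1 of the 12 altos and 7 of the 13 sopranos, C(12,1)·C(13,7) = 12·1716 = 20592.
Probability = 20592/1081575 = 208/10925.

208/10925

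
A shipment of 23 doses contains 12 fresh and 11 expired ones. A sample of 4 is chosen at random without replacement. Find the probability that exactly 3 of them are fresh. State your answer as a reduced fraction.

Total number of selections: C(23,4) = 8855.
Selections with exactly 3 fresh: choose 3 of the 12 fresh and 1 of the 11 expired, C(12,3)·C(11,1) = 220·11 = 2420.
Probability = 2420/8855 = 44/161.

44/161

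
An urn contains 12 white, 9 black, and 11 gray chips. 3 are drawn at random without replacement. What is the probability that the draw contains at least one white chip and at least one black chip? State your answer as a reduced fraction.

1107/2480

There are C(32,3) = 4960 possible draws.
By inclusion-exclusion on the complements, draws missing all white or all black: C(20,3) + C(23,3) − C(11,3) = 1140 + 1771 − 165 = 2746.
So draws with at least one of each: 4960 − 2746 = 2214, probability 2214/4960 = 1107/2480.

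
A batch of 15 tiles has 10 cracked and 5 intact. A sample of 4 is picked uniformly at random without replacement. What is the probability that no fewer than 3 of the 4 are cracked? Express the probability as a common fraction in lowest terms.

Total selections: C(15,4) = 1365.
Favorable selections (no fewer than 3 cracked): C(10,3)·C(5,1) + C(10,4)·C(5,0) = 600 + 210 = 810.
Probability = 810/1365 = 54/91.

54/91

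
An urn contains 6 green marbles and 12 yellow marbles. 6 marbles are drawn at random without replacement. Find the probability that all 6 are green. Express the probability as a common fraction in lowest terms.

There are C(18,6) = 18564 possible selections.
Selections with all green: C(6,6) = 1.
Probability = 1/18564.

1/18564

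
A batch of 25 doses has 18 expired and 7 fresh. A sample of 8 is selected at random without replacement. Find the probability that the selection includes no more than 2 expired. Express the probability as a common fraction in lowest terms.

Total selections: C(25,8) = 1081575.
Favorable selections (no more than 2 expired): C(18,1)·C(7,7) + C(18,2)·C(7,6) = 18 + 1071 = 1089.
Probability = 1089/1081575 = 11/10925.

11/10925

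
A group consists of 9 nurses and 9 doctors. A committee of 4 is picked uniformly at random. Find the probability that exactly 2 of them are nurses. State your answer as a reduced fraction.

Total number of selections: C(18,4) = 3060.
Selections with exactly 2 nurses: choose 2 of the 9 nurses and 2 of the 9 doctors, C(9,2)·C(9,2) = 36·36 = 1296.
Probability = 1296/3060 = 36/85.

36/85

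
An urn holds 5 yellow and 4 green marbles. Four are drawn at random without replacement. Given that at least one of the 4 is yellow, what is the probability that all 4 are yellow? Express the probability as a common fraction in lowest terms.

Work in counts. Selections with at least one yellow: C(9,4) − C(4,4) = 126 − 1 = 125.
Of those, selections where all 4 are yellow: C(5,4) = 5.
Conditional probability = 5/125 = 1/25.

1/25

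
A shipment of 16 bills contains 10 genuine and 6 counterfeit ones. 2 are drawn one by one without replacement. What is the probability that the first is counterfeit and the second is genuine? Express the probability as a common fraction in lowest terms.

1/4

Multiply the conditional probabilities at each draw: 6/16 · 10/15 = 60/240 = 1/4.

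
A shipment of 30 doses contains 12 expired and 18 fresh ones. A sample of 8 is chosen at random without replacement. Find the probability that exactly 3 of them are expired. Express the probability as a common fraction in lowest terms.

41888/130065

Total number of selections: C(30,8) = 5852925.
Selections with exactly 3 expired: choose 3 of the 12 expired and 5 of the 18 fresh, C(12,3)·C(18,5) = 220·8568 = 1884960.
Probability = 1884960/5852925 = 41888/130065.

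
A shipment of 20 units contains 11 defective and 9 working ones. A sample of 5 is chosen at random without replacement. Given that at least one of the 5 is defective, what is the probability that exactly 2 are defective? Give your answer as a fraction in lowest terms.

70/233

Work in counts. Selections with at least one defective: C(20,5) − C(9,5) = 15504 − 126 = 15378.
Of those, selections where exactly 2 are defective: C(11,2)·C(9,3) = 55·84 = 4620.
Conditional probability = 4620/15378 = 70/233.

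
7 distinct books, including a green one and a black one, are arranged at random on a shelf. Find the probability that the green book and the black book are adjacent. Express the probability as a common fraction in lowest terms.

2/7

There are 7! = 5040 arrangements.
Treat the green book and the black book as a block: 6! arrangements of the blocks × 2 orders within the block = 2·720 = 1440.
Probability = 1440/5040 = 2/7.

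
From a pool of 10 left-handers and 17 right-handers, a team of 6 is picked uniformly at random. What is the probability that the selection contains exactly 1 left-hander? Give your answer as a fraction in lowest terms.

Total number of selections: C(27,6) = 296010.
Selections with exactly 1 left-hander: choose 1 of the 10 left-handers and 5 of the 17 right-handers, C(10,1)·C(17,5) = 10·6188 = 61880.
Probability = 61880/296010 = 476/2277.

476/2277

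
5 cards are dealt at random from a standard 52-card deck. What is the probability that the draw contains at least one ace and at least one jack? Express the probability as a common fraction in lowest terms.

There are C(52,5) = 2598960 possible draws.
By inclusion-exclusion on the complements, draws missing all aces or all jacks: C(48,5) + C(48,5) − C(44,5) = 1712304 + 1712304 − 1086008 = 2338600.
So draws with at least one of each: 2598960 − 2338600 = 260360, probability 260360/2598960 = 6509/64974.

6509/64974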